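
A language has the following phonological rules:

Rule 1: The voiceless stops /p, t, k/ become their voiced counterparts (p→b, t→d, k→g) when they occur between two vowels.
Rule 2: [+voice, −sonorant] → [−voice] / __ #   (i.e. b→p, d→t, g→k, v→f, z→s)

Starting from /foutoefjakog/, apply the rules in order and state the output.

Rule 1 (intervocalic voicing): /t/ is a voiceless stop between vowels /u/ and /o/, so it voices to [d]. /k/ is a voiceless stop between vowels /a/ and /o/, so it voices to [g]. /foutoefjakog/ → foudoefjagog.
Rule 2 (final devoicing): /g/ is a voiced obstruent in word-final position, so it devoices to [k]. /foudoefjagog/ → foudoefjagok.

foudoefjagok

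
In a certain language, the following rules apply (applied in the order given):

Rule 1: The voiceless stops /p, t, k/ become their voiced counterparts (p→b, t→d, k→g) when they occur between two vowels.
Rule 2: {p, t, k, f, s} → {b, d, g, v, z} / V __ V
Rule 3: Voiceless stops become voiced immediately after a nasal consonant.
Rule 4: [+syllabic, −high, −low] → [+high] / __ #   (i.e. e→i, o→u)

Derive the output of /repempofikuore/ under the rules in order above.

Rule 1 (intervocalic voicing): /p/ is a voiceless stop between vowels /e/ and /e/, so it voices to [b]. /k/ is a voiceless stop between vowels /i/ and /u/, so it voices to [g]. /repempofikuore/ → rebempofiguore.
Rule 2 (intervocalic voicing): /f/ is a voiceless obstruent between vowels /o/ and /i/, so it voices to [v]. /rebempofiguore/ → rebempoviguore.
Rule 3 (post-nasal voicing): /p/ is a voiceless stop immediately after the nasal /m/, so it voices to [b]. /rebempoviguore/ → rebemboviguore.
Rule 4 (final vowel raising): /e/ is a mid vowel in word-final position, so it raises to [i]. /rebemboviguore/ → rebemboviguori.

rebemboviguori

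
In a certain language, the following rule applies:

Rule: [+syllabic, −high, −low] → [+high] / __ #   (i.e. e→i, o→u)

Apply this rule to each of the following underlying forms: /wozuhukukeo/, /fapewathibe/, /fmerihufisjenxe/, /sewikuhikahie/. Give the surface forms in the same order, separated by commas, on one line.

/wozuhukukeo/: /o/ is a mid vowel in word-final position, so it raises to [u]. → [wozuhukukeu].
/fapewathibe/: /e/ is a mid vowel in word-final position, so it raises to [i]. → [fapewathibi].
/fmerihufisjenxe/: /e/ is a mid vowel in word-final position, so it raises to [i]. → [fmerihufisjenxi].
/sewikuhikahie/: /e/ is a mid vowel in word-final position, so it raises to [i]. → [sewikuhikahii].

wozuhukukeu, fapewathibi, fmerihufisjenxi, sewikuhikahii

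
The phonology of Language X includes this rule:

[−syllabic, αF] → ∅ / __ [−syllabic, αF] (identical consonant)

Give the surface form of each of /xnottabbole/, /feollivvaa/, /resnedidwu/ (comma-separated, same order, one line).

/xnottabbole/: /tt/ is a geminate; the first /t/ deletes. /bb/ is a geminate; the first /b/ deletes. → [xnotabole].
/feollivvaa/: /ll/ is a geminate; the first /l/ deletes. /vv/ is a geminate; the first /v/ deletes. → [feolivaa].
/resnedidwu/: the rule's environment is not met; surfaces unchanged as [resnedidwu].

xnotabole, feolivaa, resnedidwu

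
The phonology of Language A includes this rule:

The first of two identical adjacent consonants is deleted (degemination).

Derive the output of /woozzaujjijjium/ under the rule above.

/zz/ is a geminate; the first /z/ deletes.
/jj/ is a geminate; the first /j/ deletes.
/jj/ is a geminate; the first /j/ deletes.
The other instances of /w/, /z/, /j/, /m/ do not occur in the required environment and remain unchanged.
Surface form: [woozaujijium].

woozaujijium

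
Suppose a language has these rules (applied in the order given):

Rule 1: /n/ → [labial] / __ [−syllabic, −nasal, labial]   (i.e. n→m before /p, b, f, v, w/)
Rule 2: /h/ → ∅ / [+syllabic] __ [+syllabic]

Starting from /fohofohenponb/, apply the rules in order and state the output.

foofoempomb

Rule 1 (nasal place assimilation): /n/ precedes the labial consonant /p/, so it assimilates in place to [m]. /n/ precedes the labial consonant /b/, so it assimilates in place to [m]. /fohofohenponb/ → fohofohempomb.
Rule 2 (intervocalic h-deletion): /h/ occurs between vowels /o/ and /o/, so it deletes. /h/ occurs between vowels /o/ and /e/, so it deletes. /fohofohempomb/ → foofoempomb.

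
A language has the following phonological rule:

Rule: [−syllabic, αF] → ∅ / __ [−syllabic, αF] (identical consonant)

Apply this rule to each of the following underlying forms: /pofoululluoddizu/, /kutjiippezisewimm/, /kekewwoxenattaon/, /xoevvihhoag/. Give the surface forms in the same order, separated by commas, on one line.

/pofoululluoddizu/: /ll/ is a geminate; the first /l/ deletes. /dd/ is a geminate; the first /d/ deletes. → [pofoululuodizu].
/kutjiippezisewimm/: /pp/ is a geminate; the first /p/ deletes. /mm/ is a geminate; the first /m/ deletes. → [kutjiipezisewim].
/kekewwoxenattaon/: /ww/ is a geminate; the first /w/ deletes. /tt/ is a geminate; the first /t/ deletes. → [kekewoxenataon].
/xoevvihhoag/: /vv/ is a geminate; the first /v/ deletes. /hh/ is a geminate; the first /h/ deletes. → [xoevihoag].

pofoululuodizu, kutjiipezisewim, kekewoxenataon, xoevihoag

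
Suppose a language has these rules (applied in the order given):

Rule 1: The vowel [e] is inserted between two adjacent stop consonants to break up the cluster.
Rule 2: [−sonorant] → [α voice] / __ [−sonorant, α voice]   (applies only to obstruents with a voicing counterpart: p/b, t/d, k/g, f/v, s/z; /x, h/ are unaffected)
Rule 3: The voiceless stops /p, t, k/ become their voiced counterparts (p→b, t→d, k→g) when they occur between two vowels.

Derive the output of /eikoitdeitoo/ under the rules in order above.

eigoidedeidoo

Rule 1 (stop-cluster e-epenthesis): /t/ and /d/ form a stop–stop cluster, so [e] is inserted between them. /eikoitdeitoo/ → eikoitedeitoo.
Rule 2 (regressive voicing assimilation): no segment meets the environment; /eikoitedeitoo/ is unchanged.
Rule 3 (intervocalic voicing): /k/ is a voiceless stop between vowels /i/ and /o/, so it voices to [g]. /t/ is a voiceless stop between vowels /i/ and /e/, so it voices to [d]. /t/ is a voiceless stop between vowels /i/ and /o/, so it voices to [d]. /eikoitedeitoo/ → eigoidedeidoo.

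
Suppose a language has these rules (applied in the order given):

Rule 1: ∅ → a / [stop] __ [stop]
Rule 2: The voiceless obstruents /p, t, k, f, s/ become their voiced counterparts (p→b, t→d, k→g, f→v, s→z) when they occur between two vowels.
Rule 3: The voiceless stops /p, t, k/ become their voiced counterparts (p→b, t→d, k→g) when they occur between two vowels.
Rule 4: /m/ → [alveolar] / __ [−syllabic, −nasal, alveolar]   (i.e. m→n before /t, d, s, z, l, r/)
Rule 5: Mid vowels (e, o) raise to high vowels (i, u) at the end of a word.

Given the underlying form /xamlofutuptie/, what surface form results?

xanlovudubadii

Rule 1 (stop-cluster a-epenthesis): /p/ and /t/ form a stop–stop cluster, so [a] is inserted between them. /xamlofutuptie/ → xamlofutupatie.
Rule 2 (intervocalic voicing): /f/ is a voiceless obstruent between vowels /o/ and /u/, so it voices to [v]. /t/ is a voiceless obstruent between vowels /u/ and /u/, so it voices to [d]. /p/ is a voiceless obstruent between vowels /u/ and /a/, so it voices to [b]. /t/ is a voiceless obstruent between vowels /a/ and /i/, so it voices to [d]. /xamlofutupatie/ → xamlovudubadie.
Rule 3 (intervocalic voicing): no segment meets the environment; /xamlovudubadie/ is unchanged.
Rule 4 (nasal place assimilation): /m/ precedes the alveolar consonant /l/, so it assimilates in place to [n]. /xamlovudubadie/ → xanlovudubadie.
Rule 5 (final vowel raising): /e/ is a mid vowel in word-final position, so it raises to [i]. /xanlovudubadie/ → xanlovudubadii.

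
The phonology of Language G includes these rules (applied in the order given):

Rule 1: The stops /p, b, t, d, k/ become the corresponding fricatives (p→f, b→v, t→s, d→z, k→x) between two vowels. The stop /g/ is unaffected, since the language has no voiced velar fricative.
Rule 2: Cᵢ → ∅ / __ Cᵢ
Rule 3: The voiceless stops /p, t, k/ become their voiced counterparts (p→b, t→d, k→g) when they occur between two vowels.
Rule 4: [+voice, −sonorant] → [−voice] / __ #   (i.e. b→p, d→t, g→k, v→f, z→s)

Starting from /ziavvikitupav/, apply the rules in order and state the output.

ziavixisufaf

Rule 1 (intervocalic spirantization): /k/ is a stop between vowels /i/ and /i/, so it spirantizes to the fricative [x]. /t/ is a stop between vowels /i/ and /u/, so it spirantizes to the fricative [s]. /p/ is a stop between vowels /u/ and /a/, so it spirantizes to the fricative [f]. /ziavvikitupav/ → ziavvixisufav.
Rule 2 (degemination): /vv/ is a geminate; the first /v/ deletes. /ziavvixisufav/ → ziavixisufav.
Rule 3 (intervocalic voicing): no segment meets the environment; /ziavixisufav/ is unchanged.
Rule 4 (final devoicing): /v/ is a voiced obstruent in word-final position, so it devoices to [f]. /ziavixisufav/ → ziavixisufaf.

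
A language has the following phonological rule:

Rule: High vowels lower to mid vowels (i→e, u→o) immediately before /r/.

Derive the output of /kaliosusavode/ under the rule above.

kaliosusavode

No segment of /kaliosusavode/ meets the structural description of the rule, so the form surfaces unchanged.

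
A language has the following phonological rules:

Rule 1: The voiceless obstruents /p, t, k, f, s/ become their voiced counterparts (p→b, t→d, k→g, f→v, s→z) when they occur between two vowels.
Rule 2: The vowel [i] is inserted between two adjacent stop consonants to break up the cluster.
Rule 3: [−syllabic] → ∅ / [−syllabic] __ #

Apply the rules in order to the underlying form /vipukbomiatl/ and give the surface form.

Rule 1 (intervocalic voicing): /p/ is a voiceless obstruent between vowels /i/ and /u/, so it voices to [b]. /vipukbomiatl/ → vibukbomiatl.
Rule 2 (stop-cluster i-epenthesis): /k/ and /b/ form a stop–stop cluster, so [i] is inserted between them. /vibukbomiatl/ → vibukibomiatl.
Rule 3 (final cluster simplification): /l/ is the second consonant of a word-final cluster /tl/, so it deletes. /vibukibomiatl/ → vibukibomiat.

vibukibomiat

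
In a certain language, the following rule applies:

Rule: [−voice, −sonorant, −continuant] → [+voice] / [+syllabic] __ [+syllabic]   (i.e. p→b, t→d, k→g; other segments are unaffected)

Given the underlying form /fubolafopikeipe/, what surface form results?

fubolafobigeibe

/p/ is a voiceless stop between vowels /o/ and /i/, so it voices to [b].
/k/ is a voiceless stop between vowels /i/ and /e/, so it voices to [g].
/p/ is a voiceless stop between vowels /i/ and /e/, so it voices to [b].
Surface form: [fubolafobigeibe].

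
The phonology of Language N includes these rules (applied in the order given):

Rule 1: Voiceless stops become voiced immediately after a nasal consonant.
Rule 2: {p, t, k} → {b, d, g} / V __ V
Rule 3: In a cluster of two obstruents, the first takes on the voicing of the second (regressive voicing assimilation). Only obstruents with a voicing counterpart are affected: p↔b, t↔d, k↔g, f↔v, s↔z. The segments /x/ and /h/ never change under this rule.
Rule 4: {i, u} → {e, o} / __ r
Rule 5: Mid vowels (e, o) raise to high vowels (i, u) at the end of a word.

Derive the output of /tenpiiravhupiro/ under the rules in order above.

Rule 1 (post-nasal voicing): /p/ is a voiceless stop immediately after the nasal /n/, so it voices to [b]. /tenpiiravhupiro/ → tenbiiravhupiro.
Rule 2 (intervocalic voicing): /p/ is a voiceless stop between vowels /u/ and /i/, so it voices to [b]. /tenbiiravhupiro/ → tenbiiravhubiro.
Rule 3 (regressive voicing assimilation): /v/ precedes the voiceless obstruent /h/, so it devoices to [f] by assimilation. /tenbiiravhubiro/ → tenbiirafhubiro.
Rule 4 (pre-rhotic lowering): /i/ is a high vowel immediately before /r/, so it lowers to [e]. /i/ is a high vowel immediately before /r/, so it lowers to [e]. /tenbiirafhubiro/ → tenbierafhubero.
Rule 5 (final vowel raising): /o/ is a mid vowel in word-final position, so it raises to [u]. /tenbierafhubero/ → tenbierafhuberu.

tenbierafhuberu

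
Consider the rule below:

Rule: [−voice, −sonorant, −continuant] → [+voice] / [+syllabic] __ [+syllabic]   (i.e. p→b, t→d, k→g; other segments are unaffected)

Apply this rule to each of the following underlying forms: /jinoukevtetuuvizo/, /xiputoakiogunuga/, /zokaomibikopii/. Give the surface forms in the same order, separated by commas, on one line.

/jinoukevtetuuvizo/: /k/ is a voiceless stop between vowels /u/ and /e/, so it voices to [g]. /t/ is a voiceless stop between vowels /e/ and /u/, so it voices to [d]. → [jinougevteduuvizo].
/xiputoakiogunuga/: /p/ is a voiceless stop between vowels /i/ and /u/, so it voices to [b]. /t/ is a voiceless stop between vowels /u/ and /o/, so it voices to [d]. /k/ is a voiceless stop between vowels /a/ and /i/, so it voices to [g]. → [xibudoagiogunuga].
/zokaomibikopii/: /k/ is a voiceless stop between vowels /o/ and /a/, so it voices to [g]. /k/ is a voiceless stop between vowels /i/ and /o/, so it voices to [g]. /p/ is a voiceless stop between vowels /o/ and /i/, so it voices to [b]. → [zogaomibigobii].

jinougevteduuvizo, xibudoagiogunuga, zogaomibigobii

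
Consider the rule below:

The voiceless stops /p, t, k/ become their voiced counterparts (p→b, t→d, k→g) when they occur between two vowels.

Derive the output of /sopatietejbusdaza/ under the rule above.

/p/ is a voiceless stop between vowels /o/ and /a/, so it voices to [b].
/t/ is a voiceless stop between vowels /a/ and /i/, so it voices to [d].
/t/ is a voiceless stop between vowels /e/ and /e/, so it voices to [d].
Surface form: [sobadiedejbusdaza].

sobadiedejbusdaza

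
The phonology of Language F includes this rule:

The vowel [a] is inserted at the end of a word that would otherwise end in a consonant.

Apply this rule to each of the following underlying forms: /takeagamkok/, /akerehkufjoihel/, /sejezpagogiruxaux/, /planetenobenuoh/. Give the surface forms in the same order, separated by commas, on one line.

takeagamkoka, akerehkufjoihela, sejezpagogiruxauxa, planetenobenuoha

/takeagamkok/: the form ends in the consonant /k/, so [a] is inserted word-finally. → [takeagamkoka].
/akerehkufjoihel/: the form ends in the consonant /l/, so [a] is inserted word-finally. → [akerehkufjoihela].
/sejezpagogiruxaux/: the form ends in the consonant /x/, so [a] is inserted word-finally. → [sejezpagogiruxauxa].
/planetenobenuoh/: the form ends in the consonant /h/, so [a] is inserted word-finally. → [planetenobenuoha].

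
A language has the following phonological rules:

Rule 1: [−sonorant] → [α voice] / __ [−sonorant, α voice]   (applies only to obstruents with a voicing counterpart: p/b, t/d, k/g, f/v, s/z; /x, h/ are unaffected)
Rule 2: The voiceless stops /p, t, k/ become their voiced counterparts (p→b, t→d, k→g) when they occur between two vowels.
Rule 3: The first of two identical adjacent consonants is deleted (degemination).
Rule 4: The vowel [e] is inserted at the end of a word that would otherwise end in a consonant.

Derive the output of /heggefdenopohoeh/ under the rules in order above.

hegevdenobohoehe

Rule 1 (regressive voicing assimilation): /f/ precedes the voiced obstruent /d/, so it voices to [v] by assimilation. /heggefdenopohoeh/ → heggevdenopohoeh.
Rule 2 (intervocalic voicing): /p/ is a voiceless stop between vowels /o/ and /o/, so it voices to [b]. /heggevdenopohoeh/ → heggevdenobohoeh.
Rule 3 (degemination): /gg/ is a geminate; the first /g/ deletes. /heggevdenobohoeh/ → hegevdenobohoeh.
Rule 4 (final e-epenthesis): the form ends in the consonant /h/, so [e] is inserted word-finally. /hegevdenobohoeh/ → hegevdenobohoehe.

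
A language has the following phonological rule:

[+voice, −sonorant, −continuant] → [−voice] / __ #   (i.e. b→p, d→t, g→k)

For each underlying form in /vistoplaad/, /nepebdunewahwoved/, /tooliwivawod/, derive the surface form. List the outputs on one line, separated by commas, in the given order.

vistoplaat, nepebdunewahwovet, tooliwivawot

/vistoplaad/: /d/ is a voiced stop in word-final position, so it devoices to [t]. → [vistoplaat].
/nepebdunewahwoved/: /d/ is a voiced stop in word-final position, so it devoices to [t]. → [nepebdunewahwovet].
/tooliwivawod/: /d/ is a voiced stop in word-final position, so it devoices to [t]. → [tooliwivawot].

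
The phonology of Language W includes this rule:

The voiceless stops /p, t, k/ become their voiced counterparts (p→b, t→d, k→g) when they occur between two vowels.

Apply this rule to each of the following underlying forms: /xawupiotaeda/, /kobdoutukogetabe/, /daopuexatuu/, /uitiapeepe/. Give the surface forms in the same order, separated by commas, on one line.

xawubiodaeda, kobdoudugogedabe, daobuexaduu, uidiabeebe

/xawupiotaeda/: /p/ is a voiceless stop between vowels /u/ and /i/, so it voices to [b]. /t/ is a voiceless stop between vowels /o/ and /a/, so it voices to [d]. → [xawubiodaeda].
/kobdoutukogetabe/: /t/ is a voiceless stop between vowels /u/ and /u/, so it voices to [d]. /k/ is a voiceless stop between vowels /u/ and /o/, so it voices to [g]. /t/ is a voiceless stop between vowels /e/ and /a/, so it voices to [d]. → [kobdoudugogedabe].
/daopuexatuu/: /p/ is a voiceless stop between vowels /o/ and /u/, so it voices to [b]. /t/ is a voiceless stop between vowels /a/ and /u/, so it voices to [d]. → [daobuexaduu].
/uitiapeepe/: /t/ is a voiceless stop between vowels /i/ and /i/, so it voices to [d]. /p/ is a voiceless stop between vowels /a/ and /e/, so it voices to [b]. /p/ is a voiceless stop between vowels /e/ and /e/, so it voices to [b]. → [uidiabeebe].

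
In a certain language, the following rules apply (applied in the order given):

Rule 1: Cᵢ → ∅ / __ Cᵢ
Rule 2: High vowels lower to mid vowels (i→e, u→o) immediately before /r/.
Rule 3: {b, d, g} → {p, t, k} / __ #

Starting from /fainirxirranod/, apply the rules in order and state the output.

fainerxeranot

Rule 1 (degemination): /rr/ is a geminate; the first /r/ deletes. /fainirxirranod/ → fainirxiranod.
Rule 2 (pre-rhotic lowering): /i/ is a high vowel immediately before /r/, so it lowers to [e]. /i/ is a high vowel immediately before /r/, so it lowers to [e]. /fainirxiranod/ → fainerxeranod.
Rule 3 (final devoicing): /d/ is a voiced stop in word-final position, so it devoices to [t]. /fainerxeranod/ → fainerxeranot.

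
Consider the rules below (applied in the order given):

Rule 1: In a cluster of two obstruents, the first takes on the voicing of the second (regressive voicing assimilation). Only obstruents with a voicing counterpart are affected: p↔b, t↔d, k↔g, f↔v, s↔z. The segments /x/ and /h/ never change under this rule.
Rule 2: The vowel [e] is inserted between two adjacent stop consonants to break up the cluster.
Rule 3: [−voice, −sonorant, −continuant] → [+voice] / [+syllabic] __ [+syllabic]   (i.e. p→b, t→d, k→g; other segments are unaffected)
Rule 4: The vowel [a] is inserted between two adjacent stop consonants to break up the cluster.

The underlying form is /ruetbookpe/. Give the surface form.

ruedeboogebe

Rule 1 (regressive voicing assimilation): /t/ precedes the voiced obstruent /b/, so it voices to [d] by assimilation. /ruetbookpe/ → ruedbookpe.
Rule 2 (stop-cluster e-epenthesis): /d/ and /b/ form a stop–stop cluster, so [e] is inserted between them. /k/ and /p/ form a stop–stop cluster, so [e] is inserted between them. /ruedbookpe/ → ruedebookepe.
Rule 3 (intervocalic voicing): /k/ is a voiceless stop between vowels /o/ and /e/, so it voices to [g]. /p/ is a voiceless stop between vowels /e/ and /e/, so it voices to [b]. /ruedebookepe/ → ruedeboogebe.
Rule 4 (stop-cluster a-epenthesis): no segment meets the environment; /ruedeboogebe/ is unchanged.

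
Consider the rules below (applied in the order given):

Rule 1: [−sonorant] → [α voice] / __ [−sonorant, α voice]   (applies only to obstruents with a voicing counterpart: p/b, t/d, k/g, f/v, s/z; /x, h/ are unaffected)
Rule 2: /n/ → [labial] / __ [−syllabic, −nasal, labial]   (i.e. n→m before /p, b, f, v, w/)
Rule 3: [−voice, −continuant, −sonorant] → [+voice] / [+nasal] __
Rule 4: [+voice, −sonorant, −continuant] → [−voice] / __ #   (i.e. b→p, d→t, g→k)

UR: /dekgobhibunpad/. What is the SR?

Rule 1 (regressive voicing assimilation): /k/ precedes the voiced obstruent /g/, so it voices to [g] by assimilation. /b/ precedes the voiceless obstruent /h/, so it devoices to [p] by assimilation. /dekgobhibunpad/ → deggophibunpad.
Rule 2 (nasal place assimilation): /n/ precedes the labial consonant /p/, so it assimilates in place to [m]. /deggophibunpad/ → deggophibumpad.
Rule 3 (post-nasal voicing): /p/ is a voiceless stop immediately after the nasal /m/, so it voices to [b]. /deggophibumpad/ → deggophibumbad.
Rule 4 (final devoicing): /d/ is a voiced stop in word-final position, so it devoices to [t]. /deggophibumbad/ → deggophibumbat.

deggophibumbat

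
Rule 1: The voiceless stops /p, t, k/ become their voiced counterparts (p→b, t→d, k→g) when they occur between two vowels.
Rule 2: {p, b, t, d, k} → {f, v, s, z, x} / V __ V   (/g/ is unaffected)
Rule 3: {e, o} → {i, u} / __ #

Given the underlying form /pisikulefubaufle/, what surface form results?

pisigulefuvaufli

Rule 1 (intervocalic voicing): /k/ is a voiceless stop between vowels /i/ and /u/, so it voices to [g]. /pisikulefubaufle/ → pisigulefubaufle.
Rule 2 (intervocalic spirantization): /b/ is a stop between vowels /u/ and /a/, so it spirantizes to the fricative [v]. /pisigulefubaufle/ → pisigulefuvaufle.
Rule 3 (final vowel raising): /e/ is a mid vowel in word-final position, so it raises to [i]. /pisigulefuvaufle/ → pisigulefuvaufli.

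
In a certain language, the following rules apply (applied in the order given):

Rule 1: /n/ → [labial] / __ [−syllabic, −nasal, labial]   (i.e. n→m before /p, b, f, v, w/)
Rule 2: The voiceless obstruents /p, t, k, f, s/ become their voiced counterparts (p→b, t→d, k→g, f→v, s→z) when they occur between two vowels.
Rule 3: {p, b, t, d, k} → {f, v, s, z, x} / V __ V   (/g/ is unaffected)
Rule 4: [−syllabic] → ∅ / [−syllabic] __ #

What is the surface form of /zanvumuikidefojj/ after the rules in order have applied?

Rule 1 (nasal place assimilation): /n/ precedes the labial consonant /v/, so it assimilates in place to [m]. /zanvumuikidefojj/ → zamvumuikidefojj.
Rule 2 (intervocalic voicing): /k/ is a voiceless obstruent between vowels /i/ and /i/, so it voices to [g]. /f/ is a voiceless obstruent between vowels /e/ and /o/, so it voices to [v]. /zamvumuikidefojj/ → zamvumuigidevojj.
Rule 3 (intervocalic spirantization): /d/ is a stop between vowels /i/ and /e/, so it spirantizes to the fricative [z]. /zamvumuigidevojj/ → zamvumuigizevojj.
Rule 4 (final cluster simplification): /j/ is the second consonant of a word-final cluster /jj/, so it deletes. /zamvumuigizevojj/ → zamvumuigizevoj.

zamvumuigizevoj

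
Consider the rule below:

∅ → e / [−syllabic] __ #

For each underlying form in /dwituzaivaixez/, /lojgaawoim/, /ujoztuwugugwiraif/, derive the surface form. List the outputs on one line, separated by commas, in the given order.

dwituzaivaixeze, lojgaawoime, ujoztuwugugwiraife

/dwituzaivaixez/: the form ends in the consonant /z/, so [e] is inserted word-finally. → [dwituzaivaixeze].
/lojgaawoim/: the form ends in the consonant /m/, so [e] is inserted word-finally. → [lojgaawoime].
/ujoztuwugugwiraif/: the form ends in the consonant /f/, so [e] is inserted word-finally. → [ujoztuwugugwiraife].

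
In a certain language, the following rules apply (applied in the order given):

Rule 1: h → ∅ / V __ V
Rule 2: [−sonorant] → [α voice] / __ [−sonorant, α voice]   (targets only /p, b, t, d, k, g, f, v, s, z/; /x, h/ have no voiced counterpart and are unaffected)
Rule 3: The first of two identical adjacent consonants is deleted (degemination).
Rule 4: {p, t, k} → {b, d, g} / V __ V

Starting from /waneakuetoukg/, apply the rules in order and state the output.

Rule 1 (intervocalic h-deletion): no segment meets the environment; /waneakuetoukg/ is unchanged.
Rule 2 (regressive voicing assimilation): /k/ precedes the voiced obstruent /g/, so it voices to [g] by assimilation. /waneakuetoukg/ → waneakuetougg.
Rule 3 (degemination): /gg/ is a geminate; the first /g/ deletes. /waneakuetougg/ → waneakuetoug.
Rule 4 (intervocalic voicing): /k/ is a voiceless stop between vowels /a/ and /u/, so it voices to [g]. /t/ is a voiceless stop between vowels /e/ and /o/, so it voices to [d]. /waneakuetoug/ → waneaguedoug.

waneaguedoug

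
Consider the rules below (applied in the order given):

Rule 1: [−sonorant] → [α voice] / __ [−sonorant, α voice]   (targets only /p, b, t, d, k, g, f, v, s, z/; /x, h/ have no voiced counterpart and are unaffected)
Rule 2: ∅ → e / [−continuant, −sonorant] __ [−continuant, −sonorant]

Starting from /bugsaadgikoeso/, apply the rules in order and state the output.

buksaadegikoeso

Rule 1 (regressive voicing assimilation): /g/ precedes the voiceless obstruent /s/, so it devoices to [k] by assimilation. /bugsaadgikoeso/ → buksaadgikoeso.
Rule 2 (stop-cluster e-epenthesis): /d/ and /g/ form a stop–stop cluster, so [e] is inserted between them. /buksaadgikoeso/ → buksaadegikoeso.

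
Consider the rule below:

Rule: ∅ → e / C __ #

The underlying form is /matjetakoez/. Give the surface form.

matjetakoeze

the form ends in the consonant /z/, so [e] is inserted word-finally.
Surface form: [matjetakoeze].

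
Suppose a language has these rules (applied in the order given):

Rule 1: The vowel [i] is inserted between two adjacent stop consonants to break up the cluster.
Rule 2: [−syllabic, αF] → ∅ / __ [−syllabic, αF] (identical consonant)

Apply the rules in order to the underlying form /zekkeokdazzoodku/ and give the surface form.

zekikeokidazoodiku

Rule 1 (stop-cluster i-epenthesis): /k/ and /k/ form a stop–stop cluster, so [i] is inserted between them. /k/ and /d/ form a stop–stop cluster, so [i] is inserted between them. /d/ and /k/ form a stop–stop cluster, so [i] is inserted between them. /zekkeokdazzoodku/ → zekikeokidazzoodiku.
Rule 2 (degemination): /zz/ is a geminate; the first /z/ deletes. /zekikeokidazzoodiku/ → zekikeokidazoodiku.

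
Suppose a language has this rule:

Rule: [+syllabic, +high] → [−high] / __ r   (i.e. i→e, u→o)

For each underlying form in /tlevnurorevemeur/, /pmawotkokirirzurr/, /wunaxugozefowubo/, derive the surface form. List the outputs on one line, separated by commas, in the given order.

/tlevnurorevemeur/: /u/ is a high vowel immediately before /r/, so it lowers to [o]. /u/ is a high vowel immediately before /r/, so it lowers to [o]. → [tlevnororevemeor].
/pmawotkokirirzurr/: /i/ is a high vowel immediately before /r/, so it lowers to [e]. /i/ is a high vowel immediately before /r/, so it lowers to [e]. /u/ is a high vowel immediately before /r/, so it lowers to [o]. → [pmawotkokererzorr].
/wunaxugozefowubo/: the rule's environment is not met; surfaces unchanged as [wunaxugozefowubo].

tlevnororevemeor, pmawotkokererzorr, wunaxugozefowubo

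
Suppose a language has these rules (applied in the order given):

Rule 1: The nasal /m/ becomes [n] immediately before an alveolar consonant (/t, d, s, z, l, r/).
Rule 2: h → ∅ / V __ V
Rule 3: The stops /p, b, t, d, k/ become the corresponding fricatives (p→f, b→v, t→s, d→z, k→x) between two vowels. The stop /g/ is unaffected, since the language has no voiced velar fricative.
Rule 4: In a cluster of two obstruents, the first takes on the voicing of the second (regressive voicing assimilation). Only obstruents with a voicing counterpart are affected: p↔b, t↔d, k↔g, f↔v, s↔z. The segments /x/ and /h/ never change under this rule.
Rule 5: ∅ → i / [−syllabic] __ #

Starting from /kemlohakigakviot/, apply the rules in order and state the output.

Rule 1 (nasal place assimilation): /m/ precedes the alveolar consonant /l/, so it assimilates in place to [n]. /kemlohakigakviot/ → kenlohakigakviot.
Rule 2 (intervocalic h-deletion): /h/ occurs between vowels /o/ and /a/, so it deletes. /kenlohakigakviot/ → kenloakigakviot.
Rule 3 (intervocalic spirantization): /k/ is a stop between vowels /a/ and /i/, so it spirantizes to the fricative [x]. /kenloakigakviot/ → kenloaxigakviot.
Rule 4 (regressive voicing assimilation): /k/ precedes the voiced obstruent /v/, so it voices to [g] by assimilation. /kenloaxigakviot/ → kenloaxigagviot.
Rule 5 (final i-epenthesis): the form ends in the consonant /t/, so [i] is inserted word-finally. /kenloaxigagviot/ → kenloaxigagvioti.

kenloaxigagvioti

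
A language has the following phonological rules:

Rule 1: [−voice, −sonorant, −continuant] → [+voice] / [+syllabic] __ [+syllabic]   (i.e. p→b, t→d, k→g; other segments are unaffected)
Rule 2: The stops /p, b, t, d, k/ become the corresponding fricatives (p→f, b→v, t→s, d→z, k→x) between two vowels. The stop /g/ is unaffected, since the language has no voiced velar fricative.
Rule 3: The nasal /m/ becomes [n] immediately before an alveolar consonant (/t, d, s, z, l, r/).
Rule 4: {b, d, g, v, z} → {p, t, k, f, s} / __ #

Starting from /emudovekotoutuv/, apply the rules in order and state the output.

Rule 1 (intervocalic voicing): /k/ is a voiceless stop between vowels /e/ and /o/, so it voices to [g]. /t/ is a voiceless stop between vowels /o/ and /o/, so it voices to [d]. /t/ is a voiceless stop between vowels /u/ and /u/, so it voices to [d]. /emudovekotoutuv/ → emudovegodouduv.
Rule 2 (intervocalic spirantization): /d/ is a stop between vowels /u/ and /o/, so it spirantizes to the fricative [z]. /d/ is a stop between vowels /o/ and /o/, so it spirantizes to the fricative [z]. /d/ is a stop between vowels /u/ and /u/, so it spirantizes to the fricative [z]. /emudovegodouduv/ → emuzovegozouzuv.
Rule 3 (nasal place assimilation): no segment meets the environment; /emuzovegozouzuv/ is unchanged.
Rule 4 (final devoicing): /v/ is a voiced obstruent in word-final position, so it devoices to [f]. /emuzovegozouzuv/ → emuzovegozouzuf.

emuzovegozouzuf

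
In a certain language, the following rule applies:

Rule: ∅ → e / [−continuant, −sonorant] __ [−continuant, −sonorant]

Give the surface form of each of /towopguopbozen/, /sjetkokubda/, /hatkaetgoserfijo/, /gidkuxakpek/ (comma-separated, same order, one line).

towopeguopebozen, sjetekokubeda, hatekaetegoserfijo, gidekuxakepek

/towopguopbozen/: /p/ and /g/ form a stop–stop cluster, so [e] is inserted between them. /p/ and /b/ form a stop–stop cluster, so [e] is inserted between them. → [towopeguopebozen].
/sjetkokubda/: /t/ and /k/ form a stop–stop cluster, so [e] is inserted between them. /b/ and /d/ form a stop–stop cluster, so [e] is inserted between them. → [sjetekokubeda].
/hatkaetgoserfijo/: /t/ and /k/ form a stop–stop cluster, so [e] is inserted between them. /t/ and /g/ form a stop–stop cluster, so [e] is inserted between them. → [hatekaetegoserfijo].
/gidkuxakpek/: /d/ and /k/ form a stop–stop cluster, so [e] is inserted between them. /k/ and /p/ form a stop–stop cluster, so [e] is inserted between them. → [gidekuxakepek].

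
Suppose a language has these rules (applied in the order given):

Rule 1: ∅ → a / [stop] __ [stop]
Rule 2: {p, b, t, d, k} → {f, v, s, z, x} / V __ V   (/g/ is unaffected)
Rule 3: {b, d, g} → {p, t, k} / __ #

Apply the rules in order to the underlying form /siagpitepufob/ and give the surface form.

siagafisefufop

Rule 1 (stop-cluster a-epenthesis): /g/ and /p/ form a stop–stop cluster, so [a] is inserted between them. /siagpitepufob/ → siagapitepufob.
Rule 2 (intervocalic spirantization): /p/ is a stop between vowels /a/ and /i/, so it spirantizes to the fricative [f]. /t/ is a stop between vowels /i/ and /e/, so it spirantizes to the fricative [s]. /p/ is a stop between vowels /e/ and /u/, so it spirantizes to the fricative [f]. /siagapitepufob/ → siagafisefufob.
Rule 3 (final devoicing): /b/ is a voiced stop in word-final position, so it devoices to [p]. /siagafisefufob/ → siagafisefufop.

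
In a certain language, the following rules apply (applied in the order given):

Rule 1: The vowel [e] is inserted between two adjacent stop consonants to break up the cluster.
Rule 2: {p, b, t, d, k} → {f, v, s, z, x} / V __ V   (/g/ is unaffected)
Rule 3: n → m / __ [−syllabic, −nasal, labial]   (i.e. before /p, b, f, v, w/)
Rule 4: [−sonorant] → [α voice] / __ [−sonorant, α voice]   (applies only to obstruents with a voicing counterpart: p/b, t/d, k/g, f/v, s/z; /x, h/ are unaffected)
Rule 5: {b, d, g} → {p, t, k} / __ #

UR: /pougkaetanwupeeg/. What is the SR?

pougexaesamwufeek

Rule 1 (stop-cluster e-epenthesis): /g/ and /k/ form a stop–stop cluster, so [e] is inserted between them. /pougkaetanwupeeg/ → pougekaetanwupeeg.
Rule 2 (intervocalic spirantization): /k/ is a stop between vowels /e/ and /a/, so it spirantizes to the fricative [x]. /t/ is a stop between vowels /e/ and /a/, so it spirantizes to the fricative [s]. /p/ is a stop between vowels /u/ and /e/, so it spirantizes to the fricative [f]. /pougekaetanwupeeg/ → pougexaesanwufeeg.
Rule 3 (nasal place assimilation): /n/ precedes the labial consonant /w/, so it assimilates in place to [m]. /pougexaesanwufeeg/ → pougexaesamwufeeg.
Rule 4 (regressive voicing assimilation): no segment meets the environment; /pougexaesamwufeeg/ is unchanged.
Rule 5 (final devoicing): /g/ is a voiced stop in word-final position, so it devoices to [k]. /pougexaesamwufeeg/ → pougexaesamwufeek.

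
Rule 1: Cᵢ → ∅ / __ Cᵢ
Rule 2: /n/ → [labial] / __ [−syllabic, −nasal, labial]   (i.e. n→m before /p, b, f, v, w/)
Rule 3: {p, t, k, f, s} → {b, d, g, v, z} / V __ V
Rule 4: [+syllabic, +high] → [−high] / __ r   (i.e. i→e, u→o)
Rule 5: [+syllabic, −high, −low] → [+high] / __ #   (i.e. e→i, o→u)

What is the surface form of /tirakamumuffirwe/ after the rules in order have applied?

teragamumuverwi

Rule 1 (degemination): /ff/ is a geminate; the first /f/ deletes. /tirakamumuffirwe/ → tirakamumufirwe.
Rule 2 (nasal place assimilation): no segment meets the environment; /tirakamumufirwe/ is unchanged.
Rule 3 (intervocalic voicing): /k/ is a voiceless obstruent between vowels /a/ and /a/, so it voices to [g]. /f/ is a voiceless obstruent between vowels /u/ and /i/, so it voices to [v]. /tirakamumufirwe/ → tiragamumuvirwe.
Rule 4 (pre-rhotic lowering): /i/ is a high vowel immediately before /r/, so it lowers to [e]. /i/ is a high vowel immediately before /r/, so it lowers to [e]. /tiragamumuvirwe/ → teragamumuverwe.
Rule 5 (final vowel raising): /e/ is a mid vowel in word-final position, so it raises to [i]. /teragamumuverwe/ → teragamumuverwi.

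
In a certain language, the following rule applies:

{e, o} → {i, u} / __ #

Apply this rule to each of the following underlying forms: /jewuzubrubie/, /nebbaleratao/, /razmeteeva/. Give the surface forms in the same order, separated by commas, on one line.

jewuzubrubii, nebbaleratau, razmeteeva

/jewuzubrubie/: /e/ is a mid vowel in word-final position, so it raises to [i]. → [jewuzubrubii].
/nebbaleratao/: /o/ is a mid vowel in word-final position, so it raises to [u]. → [nebbaleratau].
/razmeteeva/: the rule's environment is not met; surfaces unchanged as [razmeteeva].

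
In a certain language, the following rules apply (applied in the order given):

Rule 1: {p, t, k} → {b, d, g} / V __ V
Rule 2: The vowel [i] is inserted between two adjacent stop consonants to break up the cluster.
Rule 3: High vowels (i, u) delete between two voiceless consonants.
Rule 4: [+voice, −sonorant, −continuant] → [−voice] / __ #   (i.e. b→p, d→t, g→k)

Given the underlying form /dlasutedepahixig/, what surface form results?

Rule 1 (intervocalic voicing): /t/ is a voiceless stop between vowels /u/ and /e/, so it voices to [d]. /p/ is a voiceless stop between vowels /e/ and /a/, so it voices to [b]. /dlasutedepahixig/ → dlasudedebahixig.
Rule 2 (stop-cluster i-epenthesis): no segment meets the environment; /dlasudedebahixig/ is unchanged.
Rule 3 (high vowel syncope): /i/ is a high vowel flanked by voiceless consonants /h/ and /x/, so it deletes. /dlasudedebahixig/ → dlasudedebahxig.
Rule 4 (final devoicing): /g/ is a voiced stop in word-final position, so it devoices to [k]. /dlasudedebahxig/ → dlasudedebahxik.

dlasudedebahxik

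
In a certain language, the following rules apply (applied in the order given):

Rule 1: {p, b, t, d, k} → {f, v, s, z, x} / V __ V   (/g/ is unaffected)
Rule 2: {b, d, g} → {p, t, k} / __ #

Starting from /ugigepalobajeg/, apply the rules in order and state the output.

Rule 1 (intervocalic spirantization): /p/ is a stop between vowels /e/ and /a/, so it spirantizes to the fricative [f]. /b/ is a stop between vowels /o/ and /a/, so it spirantizes to the fricative [v]. /ugigepalobajeg/ → ugigefalovajeg.
Rule 2 (final devoicing): /g/ is a voiced stop in word-final position, so it devoices to [k]. /ugigefalovajeg/ → ugigefalovajek.

ugigefalovajek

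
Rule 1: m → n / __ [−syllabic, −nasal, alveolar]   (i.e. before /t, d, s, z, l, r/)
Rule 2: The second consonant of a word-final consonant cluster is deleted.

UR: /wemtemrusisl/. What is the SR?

wentenrusis

Rule 1 (nasal place assimilation): /m/ precedes the alveolar consonant /t/, so it assimilates in place to [n]. /m/ precedes the alveolar consonant /r/, so it assimilates in place to [n]. /wemtemrusisl/ → wentenrusisl.
Rule 2 (final cluster simplification): /l/ is the second consonant of a word-final cluster /sl/, so it deletes. /wentenrusisl/ → wentenrusis.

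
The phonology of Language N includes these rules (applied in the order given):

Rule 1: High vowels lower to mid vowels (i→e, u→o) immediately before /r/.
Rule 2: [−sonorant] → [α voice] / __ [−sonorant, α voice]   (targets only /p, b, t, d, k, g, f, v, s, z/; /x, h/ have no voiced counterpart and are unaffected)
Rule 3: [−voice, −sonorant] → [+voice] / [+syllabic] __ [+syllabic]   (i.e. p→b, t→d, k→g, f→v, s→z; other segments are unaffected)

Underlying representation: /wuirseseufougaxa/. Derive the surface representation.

Rule 1 (pre-rhotic lowering): /i/ is a high vowel immediately before /r/, so it lowers to [e]. /wuirseseufougaxa/ → wuerseseufougaxa.
Rule 2 (regressive voicing assimilation): no segment meets the environment; /wuerseseufougaxa/ is unchanged.
Rule 3 (intervocalic voicing): /s/ is a voiceless obstruent between vowels /e/ and /e/, so it voices to [z]. /f/ is a voiceless obstruent between vowels /u/ and /o/, so it voices to [v]. /wuerseseufougaxa/ → wuersezeuvougaxa.

wuersezeuvougaxa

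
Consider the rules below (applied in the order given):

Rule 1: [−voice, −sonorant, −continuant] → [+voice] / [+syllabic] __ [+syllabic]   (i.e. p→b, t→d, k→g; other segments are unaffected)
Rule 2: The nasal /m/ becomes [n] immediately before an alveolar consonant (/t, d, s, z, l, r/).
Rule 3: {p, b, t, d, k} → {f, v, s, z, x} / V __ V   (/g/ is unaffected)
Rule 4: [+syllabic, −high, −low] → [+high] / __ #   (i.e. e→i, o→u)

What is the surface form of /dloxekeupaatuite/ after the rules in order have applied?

Rule 1 (intervocalic voicing): /k/ is a voiceless stop between vowels /e/ and /e/, so it voices to [g]. /p/ is a voiceless stop between vowels /u/ and /a/, so it voices to [b]. /t/ is a voiceless stop between vowels /a/ and /u/, so it voices to [d]. /t/ is a voiceless stop between vowels /i/ and /e/, so it voices to [d]. /dloxekeupaatuite/ → dloxegeubaaduide.
Rule 2 (nasal place assimilation): no segment meets the environment; /dloxegeubaaduide/ is unchanged.
Rule 3 (intervocalic spirantization): /b/ is a stop between vowels /u/ and /a/, so it spirantizes to the fricative [v]. /d/ is a stop between vowels /a/ and /u/, so it spirantizes to the fricative [z]. /d/ is a stop between vowels /i/ and /e/, so it spirantizes to the fricative [z]. /dloxegeubaaduide/ → dloxegeuvaazuize.
Rule 4 (final vowel raising): /e/ is a mid vowel in word-final position, so it raises to [i]. /dloxegeuvaazuize/ → dloxegeuvaazuizi.

dloxegeuvaazuizi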